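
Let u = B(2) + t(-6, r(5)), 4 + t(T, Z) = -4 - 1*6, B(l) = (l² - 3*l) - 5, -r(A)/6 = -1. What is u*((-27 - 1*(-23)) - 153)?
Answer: 3297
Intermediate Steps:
r(A) = 6 (r(A) = -6*(-1) = 6)
B(l) = -5 + l² - 3*l
t(T, Z) = -14 (t(T, Z) = -4 + (-4 - 1*6) = -4 + (-4 - 6) = -4 - 10 = -14)
u = -21 (u = (-5 + 2² - 3*2) - 14 = (-5 + 4 - 6) - 14 = -7 - 14 = -21)
u*((-27 - 1*(-23)) - 153) = -21*((-27 - 1*(-23)) - 153) = -21*((-27 + 23) - 153) = -21*(-4 - 153) = -21*(-157) = 3297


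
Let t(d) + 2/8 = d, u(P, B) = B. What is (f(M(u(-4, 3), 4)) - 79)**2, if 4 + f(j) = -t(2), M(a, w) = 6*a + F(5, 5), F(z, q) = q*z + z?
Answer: 114921/16 ≈ 7182.6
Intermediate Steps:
t(d) = -1/4 + d
F(z, q) = z + q*z
M(a, w) = 30 + 6*a (M(a, w) = 6*a + 5*(1 + 5) = 6*a + 5*6 = 6*a + 30 = 30 + 6*a)
f(j) = -23/4 (f(j) = -4 - (-1/4 + 2) = -4 - 1*7/4 = -4 - 7/4 = -23/4)
(f(M(u(-4, 3), 4)) - 79)**2 = (-23/4 - 79)**2 = (-339/4)**2 = 114921/16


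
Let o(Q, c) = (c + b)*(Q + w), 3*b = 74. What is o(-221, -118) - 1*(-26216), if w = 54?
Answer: 125408/3 ≈ 41803.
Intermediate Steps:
b = 74/3 (b = (1/3)*74 = 74/3 ≈ 24.667)
o(Q, c) = (54 + Q)*(74/3 + c) (o(Q, c) = (c + 74/3)*(Q + 54) = (74/3 + c)*(54 + Q) = (54 + Q)*(74/3 + c))
o(-221, -118) - 1*(-26216) = (1332 + 54*(-118) + (74/3)*(-221) - 221*(-118)) - 1*(-26216) = (1332 - 6372 - 16354/3 + 26078) + 26216 = 46760/3 + 26216 = 125408/3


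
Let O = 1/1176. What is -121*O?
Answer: -121/1176 ≈ -0.10289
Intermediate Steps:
O = 1/1176 ≈ 0.00085034
-121*O = -121*1/1176 = -121/1176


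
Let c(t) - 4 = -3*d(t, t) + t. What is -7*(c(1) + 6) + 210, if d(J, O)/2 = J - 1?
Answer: 133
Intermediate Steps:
d(J, O) = -2 + 2*J (d(J, O) = 2*(J - 1) = 2*(-1 + J) = -2 + 2*J)
c(t) = 10 - 5*t (c(t) = 4 + (-3*(-2 + 2*t) + t) = 4 + ((6 - 6*t) + t) = 4 + (6 - 5*t) = 10 - 5*t)
-7*(c(1) + 6) + 210 = -7*((10 - 5*1) + 6) + 210 = -7*((10 - 5) + 6) + 210 = -7*(5 + 6) + 210 = -7*11 + 210 = -77 + 210 = 133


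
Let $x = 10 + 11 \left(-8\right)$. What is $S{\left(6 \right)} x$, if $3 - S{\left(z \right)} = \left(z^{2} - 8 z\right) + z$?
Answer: $-702$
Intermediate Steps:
$x = -78$ ($x = 10 - 88 = -78$)
$S{\left(z \right)} = 3 - z^{2} + 7 z$ ($S{\left(z \right)} = 3 - \left(\left(z^{2} - 8 z\right) + z\right) = 3 - \left(z^{2} - 7 z\right) = 3 - z^{2} + 7 z$)
$S{\left(6 \right)} x = \left(3 - 6^{2} + 7 \cdot 6\right) \left(-78\right) = \left(3 - 36 + 42\right) \left(-78\right) = 9 \left(-78\right) = -702$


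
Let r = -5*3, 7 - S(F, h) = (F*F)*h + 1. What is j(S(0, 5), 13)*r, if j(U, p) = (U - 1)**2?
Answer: -375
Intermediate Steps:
S(F, h) = 6 - h*F**2 (S(F, h) = 7 - ((F*F)*h + 1) = 7 - (F**2*h + 1) = 7 - (h*F**2 + 1) = 7 - (1 + h*F**2) = 7 + (-1 - h*F**2) = 6 - h*F**2)
r = -15
j(U, p) = (-1 + U)**2
j(S(0, 5), 13)*r = (-1 + (6 - 1*5*0**2))**2*(-15) = (-1 + (6 - 1*5*0))**2*(-15) = (-1 + (6 + 0))**2*(-15) = (-1 + 6)**2*(-15) = 5**2*(-15) = 25*(-15) = -375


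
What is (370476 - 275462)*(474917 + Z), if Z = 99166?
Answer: 54545922162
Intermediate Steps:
(370476 - 275462)*(474917 + Z) = (370476 - 275462)*(474917 + 99166) = 95014*574083 = 54545922162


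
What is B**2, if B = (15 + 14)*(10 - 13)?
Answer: 7569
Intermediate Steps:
B = -87 (B = 29*(-3) = -87)
B**2 = (-87)**2 = 7569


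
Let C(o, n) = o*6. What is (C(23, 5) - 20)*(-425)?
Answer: -50150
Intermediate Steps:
C(o, n) = 6*o
(C(23, 5) - 20)*(-425) = (6*23 - 20)*(-425) = (138 - 20)*(-425) = 118*(-425) = -50150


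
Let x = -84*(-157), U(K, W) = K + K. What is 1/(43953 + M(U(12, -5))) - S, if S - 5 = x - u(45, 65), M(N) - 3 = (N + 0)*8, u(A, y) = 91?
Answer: -578427095/44148 ≈ -13102.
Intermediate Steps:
U(K, W) = 2*K
x = 13188
M(N) = 3 + 8*N (M(N) = 3 + (N + 0)*8 = 3 + N*8 = 3 + 8*N)
S = 13102 (S = 5 + (13188 - 1*91) = 5 + (13188 - 91) = 5 + 13097 = 13102)
1/(43953 + M(U(12, -5))) - S = 1/(43953 + (3 + 8*(2*12))) - 1*13102 = 1/(43953 + (3 + 8*24)) - 13102 = 1/(43953 + (3 + 192)) - 13102 = 1/(43953 + 195) - 13102 = 1/44148 - 13102 = -578427095/44148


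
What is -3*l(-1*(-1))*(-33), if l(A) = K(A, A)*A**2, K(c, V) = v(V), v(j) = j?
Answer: 99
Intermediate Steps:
K(c, V) = V
l(A) = A**3 (l(A) = A*A**2 = A**3)
-3*l(-1*(-1))*(-33) = -3*(-1*(-1))**3*(-33) = -3*1**3*(-33) = -3*1*(-33) = -3*(-33) = 99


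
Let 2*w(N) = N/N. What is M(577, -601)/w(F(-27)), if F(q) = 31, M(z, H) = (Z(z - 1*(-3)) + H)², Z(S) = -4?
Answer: 732050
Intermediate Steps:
M(z, H) = (-4 + H)²
w(N) = ½ (w(N) = (N/N)/2 = (½)*1 = ½)
M(577, -601)/w(F(-27)) = (-4 - 601)²/(½) = (-605)²*2 = 366025*2 = 732050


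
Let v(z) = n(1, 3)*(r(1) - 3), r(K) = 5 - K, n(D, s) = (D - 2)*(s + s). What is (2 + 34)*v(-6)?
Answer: -216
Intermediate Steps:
n(D, s) = 2*s*(-2 + D) (n(D, s) = (-2 + D)*(2*s) = 2*s*(-2 + D))
v(z) = -6 (v(z) = (2*3*(-2 + 1))*((5 - 1*1) - 3) = (2*3*(-1))*((5 - 1) - 3) = -6*(4 - 3) = -6*1 = -6)
(2 + 34)*v(-6) = (2 + 34)*(-6) = 36*(-6) = -216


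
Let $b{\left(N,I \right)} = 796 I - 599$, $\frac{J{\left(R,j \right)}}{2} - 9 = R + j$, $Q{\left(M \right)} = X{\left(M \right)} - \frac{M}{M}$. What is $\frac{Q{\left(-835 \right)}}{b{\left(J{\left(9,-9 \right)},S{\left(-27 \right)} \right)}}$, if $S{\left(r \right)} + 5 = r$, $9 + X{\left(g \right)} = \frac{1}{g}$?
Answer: $\frac{8351}{21769285} \approx 0.00038361$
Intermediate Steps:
$X{\left(g \right)} = -9 + \frac{1}{g}$
$S{\left(r \right)} = -5 + r$
$Q{\left(M \right)} = -10 + \frac{1}{M}$ ($Q{\left(M \right)} = \left(-9 + \frac{1}{M}\right) - \frac{M}{M} = \left(-9 + \frac{1}{M}\right) - 1 = -10 + \frac{1}{M}$)
$J{\left(R,j \right)} = 18 + 2 R + 2 j$ ($J{\left(R,j \right)} = 18 + 2 \left(R + j\right) = 18 + \left(2 R + 2 j\right) = 18 + 2 R + 2 j$)
$b{\left(N,I \right)} = -599 + 796 I$
$\frac{Q{\left(-835 \right)}}{b{\left(J{\left(9,-9 \right)},S{\left(-27 \right)} \right)}} = \frac{-10 + \frac{1}{-835}}{-599 + 796 \left(-5 - 27\right)} = \frac{-10 - \frac{1}{835}}{-599 + 796 \left(-32\right)} = - \frac{8351}{835 \left(-599 - 25472\right)} = - \frac{8351}{835 \left(-26071\right)} = \left(- \frac{8351}{835}\right) \left(- \frac{1}{26071}\right) = \frac{8351}{21769285}$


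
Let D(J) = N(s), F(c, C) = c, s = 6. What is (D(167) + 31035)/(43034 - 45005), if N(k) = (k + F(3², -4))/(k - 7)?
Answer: -10340/657 ≈ -15.738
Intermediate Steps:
N(k) = (9 + k)/(-7 + k) (N(k) = (k + 3²)/(k - 7) = (k + 9)/(-7 + k) = (9 + k)/(-7 + k))
D(J) = -15 (D(J) = (9 + 6)/(-7 + 6) = 15/(-1) = -1*15 = -15)
(D(167) + 31035)/(43034 - 45005) = (-15 + 31035)/(43034 - 45005) = 31020/(-1971) = 31020*(-1/1971) = -10340/657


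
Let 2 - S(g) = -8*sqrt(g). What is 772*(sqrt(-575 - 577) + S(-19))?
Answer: 1544 + 6176*I*sqrt(19) + 18528*I*sqrt(2) ≈ 1544.0 + 53123.0*I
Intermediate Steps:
S(g) = 2 + 8*sqrt(g) (S(g) = 2 - (-8)*sqrt(g) = 2 + 8*sqrt(g))
772*(sqrt(-575 - 577) + S(-19)) = 772*(sqrt(-575 - 577) + (2 + 8*sqrt(-19))) = 772*(sqrt(-1152) + (2 + 8*(I*sqrt(19)))) = 772*(24*I*sqrt(2) + (2 + 8*I*sqrt(19))) = 772*(2 + 8*I*sqrt(19) + 24*I*sqrt(2)) = 1544 + 6176*I*sqrt(19) + 18528*I*sqrt(2)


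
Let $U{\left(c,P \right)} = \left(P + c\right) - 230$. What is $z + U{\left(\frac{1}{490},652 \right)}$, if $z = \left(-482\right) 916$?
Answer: $- \frac{216134099}{490} \approx -4.4109 \cdot 10^{5}$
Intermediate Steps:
$U{\left(c,P \right)} = -230 + P + c$
$z = -441512$
$z + U{\left(\frac{1}{490},652 \right)} = -441512 + \left(-230 + 652 + \frac{1}{490}\right) = -441512 + \frac{206781}{490} = - \frac{216134099}{490}$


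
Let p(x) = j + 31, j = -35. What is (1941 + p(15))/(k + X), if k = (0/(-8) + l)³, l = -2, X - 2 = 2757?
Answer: 1937/2751 ≈ 0.70411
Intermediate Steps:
X = 2759 (X = 2 + 2757 = 2759)
p(x) = -4 (p(x) = -35 + 31 = -4)
k = -8 (k = (0/(-8) - 2)³ = (0*(-⅛) - 2)³ = (0 - 2)³ = (-2)³ = -8)
(1941 + p(15))/(k + X) = (1941 - 4)/(-8 + 2759) = 1937/2751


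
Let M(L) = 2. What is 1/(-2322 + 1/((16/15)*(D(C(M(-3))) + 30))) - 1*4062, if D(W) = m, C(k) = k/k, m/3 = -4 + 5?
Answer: -1660005530/408667 ≈ -4062.0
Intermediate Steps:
m = 3 (m = 3*(-4 + 5) = 3*1 = 3)
C(k) = 1
D(W) = 3
1/(-2322 + 1/((16/15)*(D(C(M(-3))) + 30))) - 1*4062 = 1/(-2322 + 1/((16/15)*(3 + 30))) - 1*4062 = 1/(-2322 + 1/((16*(1/15))*33)) - 4062 = 1/(-2322 + 1/((16/15)*33)) - 4062 = 1/(-2322 + 1/(176/5)) - 4062 = 1/(-2322 + 5/176) - 4062 = 1/(-408667/176) - 4062 = -176/408667 - 4062 = -1660005530/408667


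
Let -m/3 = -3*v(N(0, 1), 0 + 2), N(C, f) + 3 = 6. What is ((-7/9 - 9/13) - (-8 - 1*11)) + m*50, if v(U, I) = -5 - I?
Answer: -366499/117 ≈ -3132.5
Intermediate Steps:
N(C, f) = 3 (N(C, f) = -3 + 6 = 3)
m = -63 (m = -(-9)*(-5 - (0 + 2)) = -(-9)*(-5 - 1*2) = -(-9)*(-5 - 2) = -(-9)*(-7) = -3*21 = -63)
((-7/9 - 9/13) - (-8 - 1*11)) + m*50 = ((-7/9 - 9/13) - (-8 - 1*11)) - 63*50 = ((-7*⅑ - 9*1/13) - (-8 - 11)) - 3150 = ((-7/9 - 9/13) - 1*(-19)) - 3150 = (-172/117 + 19) - 3150 = 2051/117 - 3150 = -366499/117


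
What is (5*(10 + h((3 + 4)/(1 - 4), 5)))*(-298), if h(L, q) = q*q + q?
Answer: -59600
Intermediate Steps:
h(L, q) = q + q**2 (h(L, q) = q**2 + q = q + q**2)
(5*(10 + h((3 + 4)/(1 - 4), 5)))*(-298) = (5*(10 + 5*(1 + 5)))*(-298) = (5*(10 + 5*6))*(-298) = (5*(10 + 30))*(-298) = (5*40)*(-298) = 200*(-298) = -59600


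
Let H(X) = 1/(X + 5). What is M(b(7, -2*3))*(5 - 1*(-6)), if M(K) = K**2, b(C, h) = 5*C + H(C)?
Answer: 1949651/144 ≈ 13539.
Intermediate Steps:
H(X) = 1/(5 + X)
b(C, h) = 1/(5 + C) + 5*C (b(C, h) = 5*C + 1/(5 + C) = 1/(5 + C) + 5*C)
M(b(7, -2*3))*(5 - 1*(-6)) = ((1 + 5*7*(5 + 7))/(5 + 7))**2*(5 - 1*(-6)) = ((1 + 5*7*12)/12)**2*(5 + 6) = ((1 + 420)/12)**2*11 = ((1/12)*421)**2*11 = (421/12)**2*11 = (177241/144)*11 = 1949651/144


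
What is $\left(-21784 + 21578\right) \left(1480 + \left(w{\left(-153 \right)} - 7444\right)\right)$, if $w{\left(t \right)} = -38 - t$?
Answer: $1204894$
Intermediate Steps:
$\left(-21784 + 21578\right) \left(1480 + \left(w{\left(-153 \right)} - 7444\right)\right) = \left(-21784 + 21578\right) \left(1480 - 7329\right) = - 206 \left(1480 + \left(\left(-38 + 153\right) - 7444\right)\right) = - 206 \left(1480 + \left(115 - 7444\right)\right) = - 206 \left(1480 - 7329\right) = \left(-206\right) \left(-5849\right) = 1204894$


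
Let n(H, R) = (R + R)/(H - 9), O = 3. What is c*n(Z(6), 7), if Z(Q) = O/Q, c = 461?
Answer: -12908/17 ≈ -759.29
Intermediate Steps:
Z(Q) = 3/Q
n(H, R) = 2*R/(-9 + H) (n(H, R) = (2*R)/(-9 + H) = 2*R/(-9 + H))
c*n(Z(6), 7) = 461*(2*7/(-9 + 3/6)) = 461*(2*7/(-9 + 3*(1/6))) = 461*(2*7/(-9 + 1/2)) = 461*(2*7/(-17/2)) = 461*(2*7*(-2/17)) = 461*(-28/17) = -12908/17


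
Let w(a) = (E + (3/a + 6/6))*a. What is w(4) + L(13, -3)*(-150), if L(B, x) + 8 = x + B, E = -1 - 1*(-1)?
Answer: -293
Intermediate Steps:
E = 0 (E = -1 + 1 = 0)
L(B, x) = -8 + B + x (L(B, x) = -8 + (x + B) = -8 + (B + x) = -8 + B + x)
w(a) = a*(1 + 3/a) (w(a) = (0 + (3/a + 6/6))*a = (0 + (3/a + 6*(1/6)))*a = (0 + (3/a + 1))*a = (0 + (1 + 3/a))*a = (1 + 3/a)*a = a*(1 + 3/a))
w(4) + L(13, -3)*(-150) = (3 + 4) + (-8 + 13 - 3)*(-150) = 7 + 2*(-150) = 7 - 300 = -293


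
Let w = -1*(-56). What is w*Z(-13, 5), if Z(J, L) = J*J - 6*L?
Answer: 7784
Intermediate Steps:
Z(J, L) = J² - 6*L
w = 56
w*Z(-13, 5) = 56*((-13)² - 6*5) = 56*(169 - 30) = 56*139 = 7784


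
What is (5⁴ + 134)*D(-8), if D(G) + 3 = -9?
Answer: -9108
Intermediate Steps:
D(G) = -12 (D(G) = -3 - 9 = -12)
(5⁴ + 134)*D(-8) = (5⁴ + 134)*(-12) = (625 + 134)*(-12) = 759*(-12) = -9108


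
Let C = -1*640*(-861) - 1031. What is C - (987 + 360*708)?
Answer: 294142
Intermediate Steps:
C = 550009 (C = -640*(-861) - 1031 = 551040 - 1031 = 550009)
C - (987 + 360*708) = 550009 - (987 + 360*708) = 550009 - (987 + 254880) = 550009 - 1*255867 = 550009 - 255867 = 294142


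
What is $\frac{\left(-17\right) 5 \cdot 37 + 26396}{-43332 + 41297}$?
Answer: $- \frac{23251}{2035} \approx -11.426$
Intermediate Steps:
$\frac{\left(-17\right) 5 \cdot 37 + 26396}{-43332 + 41297} = \frac{\left(-85\right) 37 + 26396}{-2035} = \left(-3145 + 26396\right) \left(- \frac{1}{2035}\right) = 23251 \left(- \frac{1}{2035}\right) = - \frac{23251}{2035}$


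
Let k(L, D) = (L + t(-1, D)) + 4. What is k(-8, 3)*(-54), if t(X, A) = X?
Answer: 270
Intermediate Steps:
k(L, D) = 3 + L (k(L, D) = (L - 1) + 4 = (-1 + L) + 4 = 3 + L)
k(-8, 3)*(-54) = (3 - 8)*(-54) = -5*(-54) = 270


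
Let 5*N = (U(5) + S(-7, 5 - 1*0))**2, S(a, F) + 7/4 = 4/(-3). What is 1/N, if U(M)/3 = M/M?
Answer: 720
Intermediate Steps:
S(a, F) = -37/12 (S(a, F) = -7/4 + 4/(-3) = -7/4 + 4*(-1/3) = -7/4 - 4/3 = -37/12)
U(M) = 3 (U(M) = 3*(M/M) = 3*1 = 3)
N = 1/720 (N = (3 - 37/12)**2/5 = (-1/12)**2/5 = (1/5)*(1/144) = 1/720 ≈ 0.0013889)
1/N = 1/(1/720) = 720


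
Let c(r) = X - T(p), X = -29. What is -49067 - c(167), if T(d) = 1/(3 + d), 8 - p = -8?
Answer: -931721/19 ≈ -49038.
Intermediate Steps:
p = 16 (p = 8 - 1*(-8) = 8 + 8 = 16)
c(r) = -552/19 (c(r) = -29 - 1/(3 + 16) = -29 - 1/19 = -552/19)
-49067 - c(167) = -49067 - 1*(-552/19) = -49067 + 552/19 = -931721/19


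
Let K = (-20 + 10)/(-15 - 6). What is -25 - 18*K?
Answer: -235/7 ≈ -33.571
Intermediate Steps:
K = 10/21 (K = -10/(-21) = -10*(-1/21) = 10/21 ≈ 0.47619)
-25 - 18*K = -25 - 18*10/21 = -25 - 60/7 = -235/7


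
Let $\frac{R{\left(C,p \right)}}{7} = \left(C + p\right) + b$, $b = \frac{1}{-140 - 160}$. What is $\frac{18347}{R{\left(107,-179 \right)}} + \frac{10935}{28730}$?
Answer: $- \frac{4470838413}{124119346} \approx -36.021$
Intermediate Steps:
$b = - \frac{1}{300}$ ($b = \frac{1}{-300} = - \frac{1}{300} \approx -0.0033333$)
$R{\left(C,p \right)} = - \frac{7}{300} + 7 C + 7 p$ ($R{\left(C,p \right)} = 7 \left(\left(C + p\right) - \frac{1}{300}\right) = 7 \left(- \frac{1}{300} + C + p\right) = - \frac{7}{300} + 7 C + 7 p$)
$\frac{18347}{R{\left(107,-179 \right)}} + \frac{10935}{28730} = \frac{18347}{- \frac{7}{300} + 7 \cdot 107 + 7 \left(-179\right)} + \frac{10935}{28730} = \frac{18347}{- \frac{7}{300} + 749 - 1253} + 10935 \cdot \frac{1}{28730} = \frac{18347}{- \frac{151207}{300}} + \frac{2187}{5746} = 18347 \left(- \frac{300}{151207}\right) + \frac{2187}{5746} = - \frac{786300}{21601} + \frac{2187}{5746} = - \frac{4470838413}{124119346}$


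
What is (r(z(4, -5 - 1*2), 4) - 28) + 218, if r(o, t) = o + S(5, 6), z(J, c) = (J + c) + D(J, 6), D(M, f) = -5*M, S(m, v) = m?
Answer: 172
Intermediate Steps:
z(J, c) = c - 4*J (z(J, c) = (J + c) - 5*J = c - 4*J)
r(o, t) = 5 + o (r(o, t) = o + 5 = 5 + o)
(r(z(4, -5 - 1*2), 4) - 28) + 218 = ((5 + ((-5 - 1*2) - 4*4)) - 28) + 218 = ((5 + ((-5 - 2) - 16)) - 28) + 218 = ((5 + (-7 - 16)) - 28) + 218 = ((5 - 23) - 28) + 218 = (-18 - 28) + 218 = -46 + 218 = 172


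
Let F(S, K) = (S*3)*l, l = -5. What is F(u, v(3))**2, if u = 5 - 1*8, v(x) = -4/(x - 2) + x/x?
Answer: 2025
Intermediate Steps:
v(x) = 1 - 4/(-2 + x) (v(x) = -4/(-2 + x) + 1 = 1 - 4/(-2 + x))
u = -3 (u = 5 - 8 = -3)
F(S, K) = -15*S (F(S, K) = (S*3)*(-5) = (3*S)*(-5) = -15*S)
F(u, v(3))**2 = (-15*(-3))**2 = 45**2 = 2025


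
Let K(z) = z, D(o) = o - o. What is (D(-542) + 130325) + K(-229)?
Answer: 130096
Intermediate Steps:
D(o) = 0
(D(-542) + 130325) + K(-229) = (0 + 130325) - 229 = 130325 - 229 = 130096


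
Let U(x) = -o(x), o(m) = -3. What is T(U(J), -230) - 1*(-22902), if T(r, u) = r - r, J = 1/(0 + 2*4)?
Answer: 22902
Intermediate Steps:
J = 1/8 (J = 1/(0 + 8) = 1/8 ≈ 0.12500)
U(x) = 3 (U(x) = -1*(-3) = 3)
T(r, u) = 0
T(U(J), -230) - 1*(-22902) = 0 - 1*(-22902) = 0 + 22902 = 22902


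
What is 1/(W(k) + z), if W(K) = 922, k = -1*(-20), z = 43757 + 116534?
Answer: 1/161213 ≈ 6.2030e-6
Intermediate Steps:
z = 160291
k = 20
1/(W(k) + z) = 1/(922 + 160291) = 1/161213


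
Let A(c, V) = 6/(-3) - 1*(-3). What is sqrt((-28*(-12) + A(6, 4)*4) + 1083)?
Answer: sqrt(1423) ≈ 37.723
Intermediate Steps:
A(c, V) = 1 (A(c, V) = 6*(-1/3) + 3 = -2 + 3 = 1)
sqrt((-28*(-12) + A(6, 4)*4) + 1083) = sqrt((-28*(-12) + 1*4) + 1083) = sqrt((336 + 4) + 1083) = sqrt(340 + 1083) = sqrt(1423)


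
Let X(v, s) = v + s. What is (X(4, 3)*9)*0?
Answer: 0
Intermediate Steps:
X(v, s) = s + v
(X(4, 3)*9)*0 = ((3 + 4)*9)*0 = (7*9)*0 = 63*0 = 0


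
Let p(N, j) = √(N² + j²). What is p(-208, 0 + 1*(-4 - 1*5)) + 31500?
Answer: 31500 + √43345 ≈ 31708.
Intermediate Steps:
p(-208, 0 + 1*(-4 - 1*5)) + 31500 = √((-208)² + (0 + 1*(-4 - 1*5))²) + 31500 = √(43264 + (0 + 1*(-4 - 5))²) + 31500 = √(43264 + (0 + 1*(-9))²) + 31500 = √(43264 + (0 - 9)²) + 31500 = √(43264 + (-9)²) + 31500 = √(43264 + 81) + 31500 = √43345 + 31500 = 31500 + √43345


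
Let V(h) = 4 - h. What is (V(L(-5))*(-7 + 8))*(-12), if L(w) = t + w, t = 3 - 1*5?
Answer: -132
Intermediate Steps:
t = -2 (t = 3 - 5 = -2)
L(w) = -2 + w
(V(L(-5))*(-7 + 8))*(-12) = ((4 - (-2 - 5))*(-7 + 8))*(-12) = ((4 - 1*(-7))*1)*(-12) = ((4 + 7)*1)*(-12) = (11*1)*(-12) = 11*(-12) = -132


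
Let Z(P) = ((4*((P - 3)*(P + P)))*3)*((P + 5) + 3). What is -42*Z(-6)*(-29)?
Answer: 3157056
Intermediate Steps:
Z(P) = 24*P*(-3 + P)*(8 + P) (Z(P) = ((4*((-3 + P)*(2*P)))*3)*((5 + P) + 3) = ((4*(2*P*(-3 + P)))*3)*(8 + P) = ((8*P*(-3 + P))*3)*(8 + P) = (24*P*(-3 + P))*(8 + P) = 24*P*(-3 + P)*(8 + P))
-42*Z(-6)*(-29) = -1008*(-6)*(-24 + (-6)² + 5*(-6))*(-29) = -1008*(-6)*(-24 + 36 - 30)*(-29) = -1008*(-6)*(-18)*(-29) = -42*2592*(-29) = -108864*(-29) = 3157056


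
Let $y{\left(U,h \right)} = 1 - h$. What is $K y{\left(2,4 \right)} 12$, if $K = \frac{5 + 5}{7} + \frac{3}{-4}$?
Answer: $- \frac{171}{7} \approx -24.429$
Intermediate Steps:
$K = \frac{19}{28}$ ($K = 10 \cdot \frac{1}{7} + 3 \left(- \frac{1}{4}\right) = \frac{10}{7} - \frac{3}{4} = \frac{19}{28} \approx 0.67857$)
$K y{\left(2,4 \right)} 12 = \frac{19 \left(1 - 4\right)}{28} \cdot 12 = \frac{19}{28} \left(-3\right) 12 = \left(- \frac{57}{28}\right) 12 = - \frac{171}{7}$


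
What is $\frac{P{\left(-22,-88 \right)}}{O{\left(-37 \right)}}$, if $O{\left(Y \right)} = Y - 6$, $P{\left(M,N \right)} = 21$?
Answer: $- \frac{21}{43} \approx -0.48837$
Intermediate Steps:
$O{\left(Y \right)} = -6 + Y$ ($O{\left(Y \right)} = Y - 6 = -6 + Y$)
$\frac{P{\left(-22,-88 \right)}}{O{\left(-37 \right)}} = \frac{21}{-6 - 37} = \frac{21}{-43} = 21 \left(- \frac{1}{43}\right) = - \frac{21}{43}$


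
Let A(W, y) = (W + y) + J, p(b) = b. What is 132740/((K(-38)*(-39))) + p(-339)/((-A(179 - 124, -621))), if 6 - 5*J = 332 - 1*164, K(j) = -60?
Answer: 19659589/350064 ≈ 56.160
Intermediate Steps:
J = -162/5 (J = 6/5 - (332 - 1*164)/5 = 6/5 - (332 - 164)/5 = 6/5 - 1/5*168 = 6/5 - 168/5 = -162/5 ≈ -32.400)
A(W, y) = -162/5 + W + y (A(W, y) = (W + y) - 162/5 = -162/5 + W + y)
132740/((K(-38)*(-39))) + p(-339)/((-A(179 - 124, -621))) = 132740/((-60*(-39))) - 339*(-1/(-162/5 + (179 - 124) - 621)) = 132740/2340 - 339*(-1/(-162/5 + 55 - 621)) = 132740*(1/2340) - 339/((-1*(-2992/5))) = 6637/117 - 339/2992/5 = 6637/117 - 339*5/2992 = 6637/117 - 1695/2992 = 19659589/350064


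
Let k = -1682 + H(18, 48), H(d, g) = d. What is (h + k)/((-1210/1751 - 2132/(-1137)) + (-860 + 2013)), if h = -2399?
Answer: -8088973881/2297850073 ≈ -3.5202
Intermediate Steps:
k = -1664 (k = -1682 + 18 = -1664)
(h + k)/((-1210/1751 - 2132/(-1137)) + (-860 + 2013)) = (-2399 - 1664)/((-1210/1751 - 2132/(-1137)) + (-860 + 2013)) = -4063/((-1210*1/1751 - 2132*(-1/1137)) + 1153) = -4063/((-1210/1751 + 2132/1137) + 1153) = -4063/(2357362/1990887 + 1153) = -4063/2297850073/1990887 = -4063*1990887/2297850073 = -8088973881/2297850073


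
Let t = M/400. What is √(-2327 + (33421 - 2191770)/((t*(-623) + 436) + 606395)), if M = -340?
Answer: I*√343884226942011147/12147211 ≈ 48.276*I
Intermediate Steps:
t = -17/20 (t = -340/400 = -340*1/400 = -17/20 ≈ -0.85000)
√(-2327 + (33421 - 2191770)/((t*(-623) + 436) + 606395)) = √(-2327 + (33421 - 2191770)/((-17/20*(-623) + 436) + 606395)) = √(-2327 - 2158349/((10591/20 + 436) + 606395)) = √(-2327 - 2158349/(19311/20 + 606395)) = √(-2327 - 2158349/12147211/20) = √(-2327 - 2158349*20/12147211) = √(-2327 - 43166980/12147211) = √(-28309726977/12147211) = I*√343884226942011147/12147211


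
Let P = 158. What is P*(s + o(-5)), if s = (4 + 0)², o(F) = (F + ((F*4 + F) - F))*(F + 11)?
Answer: -21172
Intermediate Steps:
o(F) = 5*F*(11 + F) (o(F) = (F + ((4*F + F) - F))*(11 + F) = (F + (5*F - F))*(11 + F) = (F + 4*F)*(11 + F) = (5*F)*(11 + F) = 5*F*(11 + F))
s = 16 (s = 4² = 16)
P*(s + o(-5)) = 158*(16 + 5*(-5)*(11 - 5)) = 158*(16 + 5*(-5)*6) = 158*(16 - 150) = 158*(-134) = -21172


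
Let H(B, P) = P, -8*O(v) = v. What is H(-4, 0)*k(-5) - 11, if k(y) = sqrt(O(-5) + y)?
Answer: -11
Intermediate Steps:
O(v) = -v/8
k(y) = sqrt(5/8 + y) (k(y) = sqrt(-1/8*(-5) + y) = sqrt(5/8 + y))
H(-4, 0)*k(-5) - 11 = 0*(sqrt(10 + 16*(-5))/4) - 11 = 0*(sqrt(10 - 80)/4) - 11 = 0*(sqrt(-70)/4) - 11 = 0*((I*sqrt(70))/4) - 11 = 0*(I*sqrt(70)/4) - 11 = 0 - 11 = -11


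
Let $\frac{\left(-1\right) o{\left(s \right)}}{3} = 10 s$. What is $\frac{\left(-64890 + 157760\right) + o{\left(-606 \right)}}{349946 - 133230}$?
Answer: $\frac{55525}{108358} \approx 0.51242$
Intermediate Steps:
$o{\left(s \right)} = - 30 s$ ($o{\left(s \right)} = - 3 \cdot 10 s = - 30 s$)
$\frac{\left(-64890 + 157760\right) + o{\left(-606 \right)}}{349946 - 133230} = \frac{\left(-64890 + 157760\right) - -18180}{349946 - 133230} = \frac{92870 + 18180}{216716} = 111050 \cdot \frac{1}{216716} = \frac{55525}{108358}$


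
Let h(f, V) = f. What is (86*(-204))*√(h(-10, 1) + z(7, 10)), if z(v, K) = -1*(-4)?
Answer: -17544*I*√6 ≈ -42974.0*I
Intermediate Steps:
z(v, K) = 4
(86*(-204))*√(h(-10, 1) + z(7, 10)) = (86*(-204))*√(-10 + 4) = -17544*I*√6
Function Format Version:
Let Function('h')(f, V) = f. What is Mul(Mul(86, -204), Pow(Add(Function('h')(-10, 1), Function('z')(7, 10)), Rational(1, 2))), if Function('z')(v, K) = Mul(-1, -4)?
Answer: Mul(-17544, I, Pow(6, Rational(1, 2))) ≈ Mul(-42974., I)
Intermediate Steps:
Function('z')(v, K) = 4
Mul(Mul(86, -204), Pow(Add(Function('h')(-10, 1), Function('z')(7, 10)), Rational(1, 2))) = Mul(Mul(86, -204), Pow(Add(-10, 4), Rational(1, 2))) = Mul(-17544, Pow(-6, Rational(1, 2))) = Mul(-17544, Mul(I, Pow(6, Rational(1, 2)))) = Mul(-17544, I, Pow(6, Rational(1, 2)))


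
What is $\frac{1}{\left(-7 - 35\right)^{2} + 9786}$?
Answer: $\frac{1}{11550} \approx 8.658 \cdot 10^{-5}$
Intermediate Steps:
$\frac{1}{\left(-7 - 35\right)^{2} + 9786} = \frac{1}{\left(-42\right)^{2} + 9786} = \frac{1}{1764 + 9786} = \frac{1}{11550}$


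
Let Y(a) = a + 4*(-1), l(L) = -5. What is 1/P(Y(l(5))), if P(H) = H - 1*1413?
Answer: -1/1422 ≈ -0.00070324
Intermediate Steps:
Y(a) = -4 + a (Y(a) = a - 4 = -4 + a)
P(H) = -1413 + H (P(H) = H - 1413 = -1413 + H)
1/P(Y(l(5))) = 1/(-1413 + (-4 - 5)) = 1/(-1413 - 9) = 1/(-1422) = -1/1422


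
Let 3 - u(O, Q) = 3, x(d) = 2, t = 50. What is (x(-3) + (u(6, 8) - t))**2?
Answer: 2304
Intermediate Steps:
u(O, Q) = 0 (u(O, Q) = 3 - 1*3 = 3 - 3 = 0)
(x(-3) + (u(6, 8) - t))**2 = (2 + (0 - 1*50))**2 = (2 + (0 - 50))**2 = (2 - 50)**2 = (-48)**2 = 2304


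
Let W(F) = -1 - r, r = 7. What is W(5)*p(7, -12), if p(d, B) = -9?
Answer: 72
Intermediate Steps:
W(F) = -8 (W(F) = -1 - 1*7 = -1 - 7 = -8)
W(5)*p(7, -12) = -8*(-9) = 72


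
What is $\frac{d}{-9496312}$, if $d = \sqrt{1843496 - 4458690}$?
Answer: $- \frac{i \sqrt{2615194}}{9496312} \approx - 0.00017029 i$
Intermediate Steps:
$d = i \sqrt{2615194}$ ($d = \sqrt{-2615194} = i \sqrt{2615194} \approx 1617.2 i$)
$\frac{d}{-9496312} = \frac{i \sqrt{2615194}}{-9496312} = i \sqrt{2615194} \left(- \frac{1}{9496312}\right) = - \frac{i \sqrt{2615194}}{9496312}$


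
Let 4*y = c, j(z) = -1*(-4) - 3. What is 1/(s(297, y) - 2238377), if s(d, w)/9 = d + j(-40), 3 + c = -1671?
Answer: -1/2235695 ≈ -4.4729e-7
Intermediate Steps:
c = -1674 (c = -3 - 1671 = -1674)
j(z) = 1 (j(z) = 4 - 3 = 1)
y = -837/2 (y = (¼)*(-1674) = -837/2 ≈ -418.50)
s(d, w) = 9 + 9*d (s(d, w) = 9*(d + 1) = 9*(1 + d) = 9 + 9*d)
1/(s(297, y) - 2238377) = 1/((9 + 9*297) - 2238377) = 1/((9 + 2673) - 2238377) = 1/(2682 - 2238377) = 1/(-2235695) = -1/2235695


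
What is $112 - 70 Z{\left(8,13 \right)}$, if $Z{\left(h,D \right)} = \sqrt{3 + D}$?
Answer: $-168$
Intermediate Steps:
$112 - 70 Z{\left(8,13 \right)} = 112 - 70 \sqrt{3 + 13} = 112 - 70 \sqrt{16} = 112 - 280 = -168$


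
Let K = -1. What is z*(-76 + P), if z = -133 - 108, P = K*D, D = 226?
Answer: 72782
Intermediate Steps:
P = -226 (P = -1*226 = -226)
z = -241
z*(-76 + P) = -241*(-76 - 226) = -241*(-302) = 72782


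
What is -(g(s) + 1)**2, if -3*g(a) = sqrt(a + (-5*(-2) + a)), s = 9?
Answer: -37/9 + 4*sqrt(7)/3 ≈ -0.58344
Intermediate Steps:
g(a) = -sqrt(10 + 2*a)/3 (g(a) = -sqrt(a + (-5*(-2) + a))/3 = -sqrt(a + (10 + a))/3 = -sqrt(10 + 2*a)/3)
-(g(s) + 1)**2 = -(-sqrt(10 + 2*9)/3 + 1)**2 = -(-sqrt(10 + 18)/3 + 1)**2 = -(-2*sqrt(7)/3 + 1)**2 = -(1 - 2*sqrt(7)/3)**2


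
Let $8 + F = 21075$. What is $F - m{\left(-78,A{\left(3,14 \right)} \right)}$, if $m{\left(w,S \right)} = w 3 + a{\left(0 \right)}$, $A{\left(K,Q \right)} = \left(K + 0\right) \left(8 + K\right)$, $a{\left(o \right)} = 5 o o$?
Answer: $21301$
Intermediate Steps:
$F = 21067$ ($F = -8 + 21075 = 21067$)
$a{\left(o \right)} = 5 o^{2}$
$A{\left(K,Q \right)} = K \left(8 + K\right)$
$m{\left(w,S \right)} = 3 w$ ($m{\left(w,S \right)} = w 3 + 5 \cdot 0^{2} = 3 w + 5 \cdot 0 = 3 w + 0 = 3 w$)
$F - m{\left(-78,A{\left(3,14 \right)} \right)} = 21067 - 3 \left(-78\right) = 21067 - -234 = 21067 + 234 = 21301$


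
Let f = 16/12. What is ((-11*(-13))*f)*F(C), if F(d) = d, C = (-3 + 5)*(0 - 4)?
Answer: -4576/3 ≈ -1525.3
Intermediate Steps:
f = 4/3 (f = 16*(1/12) = 4/3 ≈ 1.3333)
C = -8 (C = 2*(-4) = -8)
((-11*(-13))*f)*F(C) = (-11*(-13)*(4/3))*(-8) = (143*(4/3))*(-8) = (572/3)*(-8) = -4576/3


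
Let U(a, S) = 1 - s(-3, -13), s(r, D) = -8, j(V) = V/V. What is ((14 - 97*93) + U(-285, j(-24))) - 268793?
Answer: -277791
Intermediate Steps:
j(V) = 1
U(a, S) = 9 (U(a, S) = 1 - 1*(-8) = 1 + 8 = 9)
((14 - 97*93) + U(-285, j(-24))) - 268793 = ((14 - 97*93) + 9) - 268793 = ((14 - 9021) + 9) - 268793 = (-9007 + 9) - 268793 = -8998 - 268793 = -277791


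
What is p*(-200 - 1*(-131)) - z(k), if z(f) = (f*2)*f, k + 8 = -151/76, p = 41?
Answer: -8746233/2888 ≈ -3028.5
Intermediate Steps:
k = -759/76 (k = -8 - 151/76 = -759/76 ≈ -9.9868)
z(f) = 2*f² (z(f) = (2*f)*f = 2*f²)
p*(-200 - 1*(-131)) - z(k) = 41*(-200 - 1*(-131)) - 2*(-759/76)² = 41*(-200 + 131) - 2*576081/5776 = 41*(-69) - 1*576081/2888 = -2829 - 576081/2888 = -8746233/2888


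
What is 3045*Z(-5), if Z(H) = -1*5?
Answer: -15225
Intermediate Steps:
Z(H) = -5
3045*Z(-5) = 3045*(-5) = -15225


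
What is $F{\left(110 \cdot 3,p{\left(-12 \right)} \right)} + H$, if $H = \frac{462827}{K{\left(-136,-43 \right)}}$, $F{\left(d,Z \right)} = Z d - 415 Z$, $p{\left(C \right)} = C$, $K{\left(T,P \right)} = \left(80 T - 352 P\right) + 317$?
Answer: $\frac{5127287}{4573} \approx 1121.2$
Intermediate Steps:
$K{\left(T,P \right)} = 317 - 352 P + 80 T$ ($K{\left(T,P \right)} = \left(- 352 P + 80 T\right) + 317 = 317 - 352 P + 80 T$)
$F{\left(d,Z \right)} = - 415 Z + Z d$
$H = \frac{462827}{4573}$ ($H = \frac{462827}{317 - -15136 + 80 \left(-136\right)} = \frac{462827}{317 + 15136 - 10880} = \frac{462827}{4573} \approx 101.21$)
$F{\left(110 \cdot 3,p{\left(-12 \right)} \right)} + H = - 12 \left(-415 + 110 \cdot 3\right) + \frac{462827}{4573} = - 12 \left(-415 + 330\right) + \frac{462827}{4573} = \left(-12\right) \left(-85\right) + \frac{462827}{4573} = 1020 + \frac{462827}{4573} = \frac{5127287}{4573}$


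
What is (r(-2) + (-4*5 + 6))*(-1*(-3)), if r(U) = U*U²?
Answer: -66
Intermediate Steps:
r(U) = U³
(r(-2) + (-4*5 + 6))*(-1*(-3)) = ((-2)³ + (-4*5 + 6))*(-1*(-3)) = (-8 + (-20 + 6))*3 = (-8 - 14)*3 = -22*3 = -66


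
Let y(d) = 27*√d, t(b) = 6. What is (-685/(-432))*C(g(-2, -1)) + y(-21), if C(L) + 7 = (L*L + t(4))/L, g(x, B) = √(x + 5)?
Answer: -4795/432 + 685*√3/144 + 27*I*√21 ≈ -2.8603 + 123.73*I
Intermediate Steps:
g(x, B) = √(5 + x)
C(L) = -7 + (6 + L²)/L (C(L) = -7 + (L*L + 6)/L = -7 + (L² + 6)/L = -7 + (6 + L²)/L)
(-685/(-432))*C(g(-2, -1)) + y(-21) = (-685/(-432))*(-7 + √(5 - 2) + 6/(√(5 - 2))) + 27*√(-21) = (-685*(-1/432))*(-7 + √3 + 6/(√3)) + 27*(I*√21) = 685*(-7 + √3 + 6*(√3/3))/432 + 27*I*√21 = 685*(-7 + √3 + 2*√3)/432 + 27*I*√21 = 685*(-7 + 3*√3)/432 + 27*I*√21 = (-4795/432 + 685*√3/144) + 27*I*√21 = -4795/432 + 685*√3/144 + 27*I*√21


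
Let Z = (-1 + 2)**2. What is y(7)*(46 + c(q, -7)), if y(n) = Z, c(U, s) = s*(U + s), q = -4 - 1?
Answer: 130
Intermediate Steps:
q = -5
Z = 1 (Z = 1**2 = 1)
y(n) = 1
y(7)*(46 + c(q, -7)) = 1*(46 - 7*(-5 - 7)) = 1*(46 - 7*(-12)) = 1*(46 + 84) = 1*130 = 130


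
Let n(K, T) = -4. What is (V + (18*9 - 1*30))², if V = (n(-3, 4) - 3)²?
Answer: 32761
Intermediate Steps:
V = 49 (V = (-4 - 3)² = (-7)² = 49)
(V + (18*9 - 1*30))² = (49 + (18*9 - 1*30))² = (49 + (162 - 30))² = (49 + 132)² = 181² = 32761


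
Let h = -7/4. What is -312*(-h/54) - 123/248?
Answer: -23675/2232 ≈ -10.607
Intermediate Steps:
h = -7/4 (h = -7*1/4 = -7/4 ≈ -1.7500)
-312*(-h/54) - 123/248 = -312/((9/(-7/4))*(-6)) - 123/248 = -312/((9*(-4/7))*(-6)) - 123*1/248 = -312/((-36/7*(-6))) - 123/248 = -312/216/7 - 123/248 = -312*7/216 - 123/248 = -91/9 - 123/248 = -23675/2232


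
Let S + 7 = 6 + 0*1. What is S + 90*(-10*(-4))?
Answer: 3599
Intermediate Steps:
S = -1 (S = -7 + (6 + 0*1) = -7 + (6 + 0) = -7 + 6 = -1)
S + 90*(-10*(-4)) = -1 + 90*(-10*(-4)) = -1 + 90*40 = -1 + 3600 = 3599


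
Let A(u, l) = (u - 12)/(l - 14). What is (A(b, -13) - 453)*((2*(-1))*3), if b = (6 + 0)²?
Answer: 8170/3 ≈ 2723.3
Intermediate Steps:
b = 36 (b = 6² = 36)
A(u, l) = (-12 + u)/(-14 + l)
(A(b, -13) - 453)*((2*(-1))*3) = ((-12 + 36)/(-14 - 13) - 453)*((2*(-1))*3) = (24/(-27) - 453)*(-2*3) = (-1/27*24 - 453)*(-6) = (-8/9 - 453)*(-6) = -4085/9*(-6) = 8170/3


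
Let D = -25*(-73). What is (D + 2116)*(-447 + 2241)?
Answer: 7070154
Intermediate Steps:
D = 1825
(D + 2116)*(-447 + 2241) = (1825 + 2116)*(-447 + 2241) = 3941*1794 = 7070154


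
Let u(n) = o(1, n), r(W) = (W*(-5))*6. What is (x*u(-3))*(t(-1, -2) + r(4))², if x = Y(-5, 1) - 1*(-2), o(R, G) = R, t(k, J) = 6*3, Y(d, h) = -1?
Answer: 10404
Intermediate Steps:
t(k, J) = 18
r(W) = -30*W (r(W) = -5*W*6 = -30*W)
u(n) = 1
x = 1 (x = -1 - 1*(-2) = -1 + 2 = 1)
(x*u(-3))*(t(-1, -2) + r(4))² = (1*1)*(18 - 30*4)² = 1*(18 - 120)² = 1*(-102)² = 1*10404 = 10404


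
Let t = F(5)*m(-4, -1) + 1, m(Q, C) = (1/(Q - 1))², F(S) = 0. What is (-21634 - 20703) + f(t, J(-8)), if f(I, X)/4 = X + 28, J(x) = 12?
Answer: -42177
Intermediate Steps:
m(Q, C) = (-1 + Q)⁻² (m(Q, C) = (1/(-1 + Q))² = (-1 + Q)⁻²)
t = 1 (t = 0/(-1 - 4)² + 1 = 0/(-5)² + 1 = 0*(1/25) + 1 = 0 + 1 = 1)
f(I, X) = 112 + 4*X (f(I, X) = 4*(X + 28) = 4*(28 + X) = 112 + 4*X)
(-21634 - 20703) + f(t, J(-8)) = (-21634 - 20703) + (112 + 4*12) = -42337 + (112 + 48) = -42337 + 160 = -42177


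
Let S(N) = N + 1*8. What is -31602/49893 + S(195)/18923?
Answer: -195958789/314708413 ≈ -0.62267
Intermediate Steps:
S(N) = 8 + N (S(N) = N + 8 = 8 + N)
-31602/49893 + S(195)/18923 = -31602/49893 + (8 + 195)/18923 = -31602*1/49893 + 203*(1/18923) = -10534/16631 + 203/18923 = -195958789/314708413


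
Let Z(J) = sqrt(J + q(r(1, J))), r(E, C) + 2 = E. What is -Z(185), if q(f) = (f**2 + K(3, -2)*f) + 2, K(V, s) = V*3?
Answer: -sqrt(179) ≈ -13.379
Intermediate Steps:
r(E, C) = -2 + E
K(V, s) = 3*V
q(f) = 2 + f**2 + 9*f (q(f) = (f**2 + (3*3)*f) + 2 = (f**2 + 9*f) + 2 = 2 + f**2 + 9*f)
Z(J) = sqrt(-6 + J) (Z(J) = sqrt(J + (2 + (-2 + 1)**2 + 9*(-2 + 1))) = sqrt(J + (2 + (-1)**2 + 9*(-1))) = sqrt(J + (2 + 1 - 9)) = sqrt(J - 6) = sqrt(-6 + J))
-Z(185) = -sqrt(-6 + 185) = -sqrt(179)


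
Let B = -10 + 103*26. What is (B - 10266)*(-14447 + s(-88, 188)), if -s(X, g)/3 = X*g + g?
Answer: -263050358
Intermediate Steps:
s(X, g) = -3*g - 3*X*g (s(X, g) = -3*(X*g + g) = -3*(g + X*g) = -3*g - 3*X*g)
B = 2668 (B = -10 + 2678 = 2668)
(B - 10266)*(-14447 + s(-88, 188)) = (2668 - 10266)*(-14447 - 3*188*(1 - 88)) = -7598*(-14447 - 3*188*(-87)) = -7598*(-14447 + 49068) = -7598*34621 = -263050358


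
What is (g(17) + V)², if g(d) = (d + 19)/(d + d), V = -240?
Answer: 16499844/289 ≈ 57093.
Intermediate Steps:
g(d) = (19 + d)/(2*d) (g(d) = (19 + d)/((2*d)) = (19 + d)*(1/(2*d)) = (19 + d)/(2*d))
(g(17) + V)² = ((½)*(19 + 17)/17 - 240)² = ((½)*(1/17)*36 - 240)² = (18/17 - 240)² = (-4062/17)² = 16499844/289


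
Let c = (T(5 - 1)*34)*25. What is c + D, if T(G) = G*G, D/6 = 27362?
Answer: 177772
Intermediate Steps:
D = 164172 (D = 6*27362 = 164172)
T(G) = G**2
c = 13600 (c = ((5 - 1)**2*34)*25 = (4**2*34)*25 = (16*34)*25 = 544*25 = 13600)
c + D = 13600 + 164172 = 177772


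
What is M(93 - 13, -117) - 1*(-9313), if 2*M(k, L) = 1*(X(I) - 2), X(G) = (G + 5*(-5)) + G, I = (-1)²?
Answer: 18601/2 ≈ 9300.5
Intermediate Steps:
I = 1
X(G) = -25 + 2*G (X(G) = (G - 25) + G = (-25 + G) + G = -25 + 2*G)
M(k, L) = -25/2 (M(k, L) = (1*((-25 + 2*1) - 2))/2 = (1*((-25 + 2) - 2))/2 = (1*(-23 - 2))/2 = (1*(-25))/2 = (½)*(-25) = -25/2)
M(93 - 13, -117) - 1*(-9313) = -25/2 - 1*(-9313) = -25/2 + 9313 = 18601/2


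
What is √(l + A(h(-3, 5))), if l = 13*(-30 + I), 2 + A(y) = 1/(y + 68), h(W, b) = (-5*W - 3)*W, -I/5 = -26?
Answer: √83074/8 ≈ 36.028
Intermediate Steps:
I = 130 (I = -5*(-26) = 130)
h(W, b) = W*(-3 - 5*W) (h(W, b) = (-3 - 5*W)*W = W*(-3 - 5*W))
A(y) = -2 + 1/(68 + y) (A(y) = -2 + 1/(y + 68) = -2 + 1/(68 + y))
l = 1300 (l = 13*(-30 + 130) = 13*100 = 1300)
√(l + A(h(-3, 5))) = √(1300 + (-135 - (-2)*(-3)*(3 + 5*(-3)))/(68 - 1*(-3)*(3 + 5*(-3)))) = √(1300 + (-135 - (-2)*(-3)*(3 - 15))/(68 - 1*(-3)*(3 - 15))) = √(1300 + (-135 - (-2)*(-3)*(-12))/(68 - 1*(-3)*(-12))) = √(1300 + (-135 - 2*(-36))/(68 - 36)) = √(1300 + (-135 + 72)/32) = √(1300 + (1/32)*(-63)) = √(1300 - 63/32) = √(41537/32) = √83074/8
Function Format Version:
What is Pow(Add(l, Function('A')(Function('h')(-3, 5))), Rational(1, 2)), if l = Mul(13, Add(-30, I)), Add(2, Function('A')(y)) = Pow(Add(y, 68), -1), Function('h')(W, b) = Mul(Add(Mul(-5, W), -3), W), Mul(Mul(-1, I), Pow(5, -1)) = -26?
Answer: Mul(Rational(1, 8), Pow(83074, Rational(1, 2))) ≈ 36.028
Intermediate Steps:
I = 130 (I = Mul(-5, -26) = 130)
Function('h')(W, b) = Mul(W, Add(-3, Mul(-5, W))) (Function('h')(W, b) = Mul(Add(-3, Mul(-5, W)), W) = Mul(W, Add(-3, Mul(-5, W))))
Function('A')(y) = Add(-2, Pow(Add(68, y), -1)) (Function('A')(y) = Add(-2, Pow(Add(y, 68), -1)) = Add(-2, Pow(Add(68, y), -1)))
l = 1300 (l = Mul(13, Add(-30, 130)) = Mul(13, 100) = 1300)
Pow(Add(l, Function('A')(Function('h')(-3, 5))), Rational(1, 2)) = Pow(Add(1300, Mul(Pow(Add(68, Mul(-1, -3, Add(3, Mul(5, -3)))), -1), Add(-135, Mul(-2, Mul(-1, -3, Add(3, Mul(5, -3))))))), Rational(1, 2)) = Pow(Add(1300, Mul(Pow(Add(68, Mul(-1, -3, Add(3, -15))), -1), Add(-135, Mul(-2, Mul(-1, -3, Add(3, -15)))))), Rational(1, 2)) = Pow(Add(1300, Mul(Pow(Add(68, Mul(-1, -3, -12)), -1), Add(-135, Mul(-2, Mul(-1, -3, -12))))), Rational(1, 2)) = Pow(Add(1300, Mul(Pow(Add(68, -36), -1), Add(-135, Mul(-2, -36)))), Rational(1, 2)) = Pow(Add(1300, Mul(Pow(32, -1), Add(-135, 72))), Rational(1, 2)) = Pow(Add(1300, Mul(Rational(1, 32), -63)), Rational(1, 2)) = Pow(Add(1300, Rational(-63, 32)), Rational(1, 2)) = Pow(Rational(41537, 32), Rational(1, 2)) = Mul(Rational(1, 8), Pow(83074, Rational(1, 2)))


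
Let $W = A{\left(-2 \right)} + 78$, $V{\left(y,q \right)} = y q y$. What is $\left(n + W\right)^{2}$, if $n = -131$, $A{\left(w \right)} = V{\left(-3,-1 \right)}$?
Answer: $3844$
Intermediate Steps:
$V{\left(y,q \right)} = q y^{2}$ ($V{\left(y,q \right)} = q y y = q y^{2}$)
$A{\left(w \right)} = -9$ ($A{\left(w \right)} = - \left(-3\right)^{2} = \left(-1\right) 9 = -9$)
$W = 69$ ($W = -9 + 78 = 69$)
$\left(n + W\right)^{2} = \left(-131 + 69\right)^{2} = \left(-62\right)^{2} = 3844$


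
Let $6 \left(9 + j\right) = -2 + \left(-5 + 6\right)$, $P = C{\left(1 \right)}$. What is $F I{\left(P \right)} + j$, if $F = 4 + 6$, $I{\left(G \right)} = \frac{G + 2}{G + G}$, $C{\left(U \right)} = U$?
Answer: $\frac{35}{6} \approx 5.8333$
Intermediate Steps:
$P = 1$
$I{\left(G \right)} = \frac{2 + G}{2 G}$
$F = 10$
$j = - \frac{55}{6}$ ($j = -9 + \frac{-2 + \left(-5 + 6\right)}{6} = -9 + \frac{-2 + 1}{6} = -9 + \frac{1}{6} \left(-1\right) = -9 - \frac{1}{6} = - \frac{55}{6} \approx -9.1667$)
$F I{\left(P \right)} + j = 10 \frac{2 + 1}{2 \cdot 1} - \frac{55}{6} = 10 \cdot \frac{1}{2} \cdot 1 \cdot 3 - \frac{55}{6} = 10 \cdot \frac{3}{2} - \frac{55}{6} = 15 - \frac{55}{6} = \frac{35}{6}$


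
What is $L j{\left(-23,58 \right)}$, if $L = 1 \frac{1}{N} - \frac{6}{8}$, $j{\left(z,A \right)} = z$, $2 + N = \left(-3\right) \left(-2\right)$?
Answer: $\frac{23}{2} \approx 11.5$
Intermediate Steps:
$N = 4$ ($N = -2 - -6 = -2 + 6 = 4$)
$L = - \frac{1}{2}$ ($L = 1 \cdot \frac{1}{4} - \frac{6}{8} = 1 \cdot \frac{1}{4} - \frac{3}{4} = \frac{1}{4} - \frac{3}{4} = - \frac{1}{2} \approx -0.5$)
$L j{\left(-23,58 \right)} = \left(- \frac{1}{2}\right) \left(-23\right) = \frac{23}{2}$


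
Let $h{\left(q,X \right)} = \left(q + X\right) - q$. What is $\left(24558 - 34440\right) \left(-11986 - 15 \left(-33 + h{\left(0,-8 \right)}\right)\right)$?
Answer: $112368222$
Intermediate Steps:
$h{\left(q,X \right)} = X$ ($h{\left(q,X \right)} = \left(X + q\right) - q = X$)
$\left(24558 - 34440\right) \left(-11986 - 15 \left(-33 + h{\left(0,-8 \right)}\right)\right) = \left(24558 - 34440\right) \left(-11986 - 15 \left(-33 - 8\right)\right) = - 9882 \left(-11986 - -615\right) = - 9882 \left(-11986 + 615\right) = \left(-9882\right) \left(-11371\right) = 112368222$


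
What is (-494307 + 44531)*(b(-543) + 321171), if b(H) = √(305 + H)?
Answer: -144455007696 - 449776*I*√238 ≈ -1.4445e+11 - 6.9388e+6*I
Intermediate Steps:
(-494307 + 44531)*(b(-543) + 321171) = (-494307 + 44531)*(√(305 - 543) + 321171) = -449776*(√(-238) + 321171) = -449776*(I*√238 + 321171) = -449776*(321171 + I*√238) = -144455007696 - 449776*I*√238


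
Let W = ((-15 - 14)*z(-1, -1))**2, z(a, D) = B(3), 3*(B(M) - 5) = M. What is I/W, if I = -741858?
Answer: -123643/5046 ≈ -24.503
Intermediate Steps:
B(M) = 5 + M/3
z(a, D) = 6 (z(a, D) = 5 + (1/3)*3 = 5 + 1 = 6)
W = 30276 (W = ((-15 - 14)*6)**2 = (-29*6)**2 = (-174)**2 = 30276)
I/W = -741858/30276 = -741858*1/30276 = -123643/5046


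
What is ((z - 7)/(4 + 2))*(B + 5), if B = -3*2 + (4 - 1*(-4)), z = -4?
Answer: -77/6 ≈ -12.833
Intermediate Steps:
B = 2 (B = -6 + (4 + 4) = -6 + 8 = 2)
((z - 7)/(4 + 2))*(B + 5) = ((-4 - 7)/(4 + 2))*(2 + 5) = -11/6*7 = -77/6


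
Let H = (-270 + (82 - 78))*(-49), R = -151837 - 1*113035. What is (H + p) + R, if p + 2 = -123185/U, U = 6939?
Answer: -1747640945/6939 ≈ -2.5186e+5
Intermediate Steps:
p = -137063/6939 (p = -2 - 123185/6939 = -137063/6939 ≈ -19.753)
R = -264872 (R = -151837 - 113035 = -264872)
H = 13034 (H = (-270 + 4)*(-49) = -266*(-49) = 13034)
(H + p) + R = (13034 - 137063/6939) - 264872 = 90305863/6939 - 264872 = -1747640945/6939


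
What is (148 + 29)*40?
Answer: 7080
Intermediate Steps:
(148 + 29)*40 = 177*40 = 7080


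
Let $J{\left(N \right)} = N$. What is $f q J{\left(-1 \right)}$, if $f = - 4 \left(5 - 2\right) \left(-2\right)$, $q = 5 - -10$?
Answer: $-360$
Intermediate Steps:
$q = 15$ ($q = 5 + 10 = 15$)
$f = 24$ ($f = \left(-4\right) 3 \left(-2\right) = \left(-12\right) \left(-2\right) = 24$)
$f q J{\left(-1 \right)} = 24 \cdot 15 \left(-1\right) = 360 \left(-1\right) = -360$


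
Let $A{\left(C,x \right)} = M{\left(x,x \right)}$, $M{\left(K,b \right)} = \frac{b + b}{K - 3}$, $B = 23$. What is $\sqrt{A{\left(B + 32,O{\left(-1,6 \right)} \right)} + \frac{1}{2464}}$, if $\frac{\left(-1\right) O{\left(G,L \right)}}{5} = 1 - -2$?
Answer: $\frac{\sqrt{5693226}}{1848} \approx 1.2912$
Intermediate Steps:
$O{\left(G,L \right)} = -15$ ($O{\left(G,L \right)} = - 5 \left(1 - -2\right) = - 5 \left(1 + 2\right) = \left(-5\right) 3 = -15$)
$M{\left(K,b \right)} = \frac{2 b}{-3 + K}$
$A{\left(C,x \right)} = \frac{2 x}{-3 + x}$
$\sqrt{A{\left(B + 32,O{\left(-1,6 \right)} \right)} + \frac{1}{2464}} = \sqrt{2 \left(-15\right) \frac{1}{-3 - 15} + \frac{1}{2464}} = \sqrt{2 \left(-15\right) \frac{1}{-18} + \frac{1}{2464}} = \sqrt{2 \left(-15\right) \left(- \frac{1}{18}\right) + \frac{1}{2464}} = \sqrt{\frac{5}{3} + \frac{1}{2464}} = \sqrt{\frac{12323}{7392}} = \frac{\sqrt{5693226}}{1848}$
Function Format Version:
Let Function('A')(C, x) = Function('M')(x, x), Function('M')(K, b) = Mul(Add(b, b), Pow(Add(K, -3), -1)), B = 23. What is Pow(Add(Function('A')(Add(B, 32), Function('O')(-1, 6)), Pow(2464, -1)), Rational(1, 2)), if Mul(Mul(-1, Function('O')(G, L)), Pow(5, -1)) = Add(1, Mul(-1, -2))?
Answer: Mul(Rational(1, 1848), Pow(5693226, Rational(1, 2))) ≈ 1.2912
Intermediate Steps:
Function('O')(G, L) = -15 (Function('O')(G, L) = Mul(-5, Add(1, Mul(-1, -2))) = Mul(-5, Add(1, 2)) = Mul(-5, 3) = -15)
Function('M')(K, b) = Mul(2, b, Pow(Add(-3, K), -1)) (Function('M')(K, b) = Mul(Mul(2, b), Pow(Add(-3, K), -1)) = Mul(2, b, Pow(Add(-3, K), -1)))
Function('A')(C, x) = Mul(2, x, Pow(Add(-3, x), -1))
Pow(Add(Function('A')(Add(B, 32), Function('O')(-1, 6)), Pow(2464, -1)), Rational(1, 2)) = Pow(Add(Mul(2, -15, Pow(Add(-3, -15), -1)), Pow(2464, -1)), Rational(1, 2)) = Pow(Add(Mul(2, -15, Pow(-18, -1)), Rational(1, 2464)), Rational(1, 2)) = Pow(Add(Mul(2, -15, Rational(-1, 18)), Rational(1, 2464)), Rational(1, 2)) = Pow(Add(Rational(5, 3), Rational(1, 2464)), Rational(1, 2)) = Pow(Rational(12323, 7392), Rational(1, 2)) = Mul(Rational(1, 1848), Pow(5693226, Rational(1, 2)))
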